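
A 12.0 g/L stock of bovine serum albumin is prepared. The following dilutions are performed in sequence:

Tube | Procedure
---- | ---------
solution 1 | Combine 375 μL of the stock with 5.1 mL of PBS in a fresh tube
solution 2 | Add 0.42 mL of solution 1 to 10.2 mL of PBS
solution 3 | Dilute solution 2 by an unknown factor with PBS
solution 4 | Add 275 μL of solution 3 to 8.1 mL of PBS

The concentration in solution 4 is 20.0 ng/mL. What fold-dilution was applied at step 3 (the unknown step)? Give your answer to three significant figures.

Step 1: 375 μL + 5.1 mL = 5475 μL total → factor 5475/375 = 14.6
Step 2: 0.42 mL + 10.2 mL = 10.62 mL total → factor 10.62/0.42 = 25.286
Step 3: unknown factor x
Step 4: 275 μL + 8.1 mL = 8375 μL total → factor 8375/275 = 30.455
Product of known-step factors = 11243
Overall factor = 12.0 g/L / (20.0 ng/mL) = 6 × 10^5
x = 6 × 10^5 / 11243 = 53.4

53.4-fold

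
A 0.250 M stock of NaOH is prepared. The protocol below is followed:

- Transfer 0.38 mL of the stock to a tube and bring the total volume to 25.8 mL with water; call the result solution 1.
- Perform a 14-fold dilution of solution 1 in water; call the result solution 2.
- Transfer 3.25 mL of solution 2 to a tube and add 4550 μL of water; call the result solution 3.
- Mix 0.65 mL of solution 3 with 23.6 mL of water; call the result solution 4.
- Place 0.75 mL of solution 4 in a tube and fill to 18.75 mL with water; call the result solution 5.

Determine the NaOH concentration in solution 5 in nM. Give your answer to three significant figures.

Step 1: 0.38 mL brought to 25.8 mL → factor 25.8/0.38 = 67.895
Step 2: 14-fold → factor 14
Step 3: 3.25 mL + 4550 μL = 7.8 mL total → factor 7.8/3.25 = 2.4
Step 4: 0.65 mL + 23.6 mL = 24.25 mL total → factor 24.25/0.65 = 37.308
Step 5: 0.75 mL brought to 18.75 mL → factor 18.75/0.75 = 25
Overall dilution factor = 67.895 × 14 × 2.4 × 37.308 × 25 = 2.1277 × 10^6
Final = 0.250 M / 2.1277 × 10^6 = 1.175 × 10^-7 M = 117 nM

117 nM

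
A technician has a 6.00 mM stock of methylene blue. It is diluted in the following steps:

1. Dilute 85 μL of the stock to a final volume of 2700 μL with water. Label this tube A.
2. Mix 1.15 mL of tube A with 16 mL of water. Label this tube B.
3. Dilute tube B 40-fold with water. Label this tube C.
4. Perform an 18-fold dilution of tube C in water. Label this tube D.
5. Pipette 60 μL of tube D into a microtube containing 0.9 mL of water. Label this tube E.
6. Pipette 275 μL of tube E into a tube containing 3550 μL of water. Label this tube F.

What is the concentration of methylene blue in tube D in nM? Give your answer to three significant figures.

Step 1: 85 μL brought to 2700 μL → factor 2700/85 = 31.765
Step 2: 1.15 mL + 16 mL = 17.15 mL total → factor 17.15/1.15 = 14.913
Step 3: 40-fold → factor 40
Step 4: 18-fold → factor 18
Dilution factor through tube D = 31.765 × 14.913 × 40 × 18 = 3.4107 × 10^5
[tube D] = 6.00 mM / 3.4107 × 10^5 = 1.759 × 10^-5 mM = 17.6 nM

17.6 nM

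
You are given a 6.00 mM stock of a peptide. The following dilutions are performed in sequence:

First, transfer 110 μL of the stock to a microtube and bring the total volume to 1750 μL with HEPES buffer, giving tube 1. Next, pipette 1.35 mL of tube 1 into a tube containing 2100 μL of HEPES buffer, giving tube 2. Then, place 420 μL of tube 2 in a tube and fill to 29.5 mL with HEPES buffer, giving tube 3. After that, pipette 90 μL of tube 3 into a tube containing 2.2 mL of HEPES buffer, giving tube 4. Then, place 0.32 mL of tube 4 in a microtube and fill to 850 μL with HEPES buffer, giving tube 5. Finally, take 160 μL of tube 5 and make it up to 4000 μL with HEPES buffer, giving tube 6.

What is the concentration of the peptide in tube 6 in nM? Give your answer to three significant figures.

Step 1: 110 μL brought to 1750 μL → factor 1750/110 = 15.909
Step 2: 1.35 mL + 2100 μL = 3.45 mL total → factor 3.45/1.35 = 2.5556
Step 3: 420 μL brought to 29.5 mL → factor 29500/420 = 70.238
Step 4: 90 μL + 2.2 mL = 2290 μL total → factor 2290/90 = 25.444
Step 5: 0.32 mL brought to 850 μL → factor 0.85/0.32 = 2.6562
Step 6: 160 μL brought to 4000 μL → factor 4000/160 = 25
Overall dilution factor = 15.909 × 2.5556 × 70.238 × 25.444 × 2.6562 × 25 = 4.8251 × 10^6
Final = 6.00 mM / 4.8251 × 10^6 = 1.244 × 10^-6 mM = 1.24 nM

1.24 nM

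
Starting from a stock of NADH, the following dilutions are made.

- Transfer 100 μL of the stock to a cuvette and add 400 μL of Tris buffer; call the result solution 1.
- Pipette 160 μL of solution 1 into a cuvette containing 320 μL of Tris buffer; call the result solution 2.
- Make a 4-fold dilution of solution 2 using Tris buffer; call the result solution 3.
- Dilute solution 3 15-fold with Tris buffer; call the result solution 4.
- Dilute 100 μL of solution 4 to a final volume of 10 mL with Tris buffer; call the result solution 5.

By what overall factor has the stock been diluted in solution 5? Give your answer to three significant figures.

Step 1: 100 μL + 400 μL = 500 μL total → factor 500/100 = 5
Step 2: 160 μL + 320 μL = 480 μL total → factor 480/160 = 3
Step 3: 4-fold → factor 4
Step 4: 15-fold → factor 15
Step 5: 100 μL brought to 10 mL → factor 10000/100 = 100
Overall dilution factor = 5 × 3 × 4 × 15 × 100 = 90000

9.00 × 10^4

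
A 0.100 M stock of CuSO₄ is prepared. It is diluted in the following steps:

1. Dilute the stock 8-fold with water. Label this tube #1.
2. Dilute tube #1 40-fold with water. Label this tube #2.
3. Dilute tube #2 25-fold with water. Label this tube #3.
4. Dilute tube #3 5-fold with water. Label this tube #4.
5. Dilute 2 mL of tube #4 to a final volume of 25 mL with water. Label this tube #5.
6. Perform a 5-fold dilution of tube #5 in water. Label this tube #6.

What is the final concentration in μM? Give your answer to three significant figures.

0.0400 μM

Step 1: 8-fold → factor 8
Step 2: 40-fold → factor 40
Step 3: 25-fold → factor 25
Step 4: 5-fold → factor 5
Step 5: 2 mL brought to 25 mL → factor 25/2 = 12.5
Step 6: 5-fold → factor 5
Overall dilution factor = 8 × 40 × 25 × 5 × 12.5 × 5 = 2.5 × 10^6
Final = 0.100 M / 2.5 × 10^6 = 4.000 × 10^-8 M = 0.0400 μM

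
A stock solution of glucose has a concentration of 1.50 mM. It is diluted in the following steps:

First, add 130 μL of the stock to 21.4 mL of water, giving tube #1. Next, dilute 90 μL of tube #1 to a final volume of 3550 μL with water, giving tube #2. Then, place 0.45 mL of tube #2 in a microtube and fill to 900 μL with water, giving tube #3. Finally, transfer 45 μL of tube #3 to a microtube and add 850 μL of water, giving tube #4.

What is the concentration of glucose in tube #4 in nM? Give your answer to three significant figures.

Step 1: 130 μL + 21.4 mL = 21530 μL total → factor 21530/130 = 165.62
Step 2: 90 μL brought to 3550 μL → factor 3550/90 = 39.444
Step 3: 0.45 mL brought to 900 μL → factor 0.9/0.45 = 2
Step 4: 45 μL + 850 μL = 895 μL total → factor 895/45 = 19.889
Overall dilution factor = 165.62 × 39.444 × 2 × 19.889 = 2.5985 × 10^5
Final = 1.50 mM / 2.5985 × 10^5 = 5.773 × 10^-6 mM = 5.77 nM

5.77 nM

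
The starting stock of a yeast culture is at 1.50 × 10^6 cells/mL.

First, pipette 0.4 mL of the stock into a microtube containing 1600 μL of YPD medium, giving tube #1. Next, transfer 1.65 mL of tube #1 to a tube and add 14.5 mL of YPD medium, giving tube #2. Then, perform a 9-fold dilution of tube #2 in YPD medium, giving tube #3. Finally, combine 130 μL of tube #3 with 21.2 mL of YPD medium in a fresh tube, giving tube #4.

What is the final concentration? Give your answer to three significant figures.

20.8 cells/mL

Step 1: 0.4 mL + 1600 μL = 2 mL total → factor 2/0.4 = 5
Step 2: 1.65 mL + 14.5 mL = 16.15 mL total → factor 16.15/1.65 = 9.7879
Step 3: 9-fold → factor 9
Step 4: 130 μL + 21.2 mL = 21330 μL total → factor 21330/130 = 164.08
Overall dilution factor = 5 × 9.7879 × 9 × 164.08 = 72268
Final = 1.50 × 10^6 cells/mL / 72268 = 20.8 cells/mL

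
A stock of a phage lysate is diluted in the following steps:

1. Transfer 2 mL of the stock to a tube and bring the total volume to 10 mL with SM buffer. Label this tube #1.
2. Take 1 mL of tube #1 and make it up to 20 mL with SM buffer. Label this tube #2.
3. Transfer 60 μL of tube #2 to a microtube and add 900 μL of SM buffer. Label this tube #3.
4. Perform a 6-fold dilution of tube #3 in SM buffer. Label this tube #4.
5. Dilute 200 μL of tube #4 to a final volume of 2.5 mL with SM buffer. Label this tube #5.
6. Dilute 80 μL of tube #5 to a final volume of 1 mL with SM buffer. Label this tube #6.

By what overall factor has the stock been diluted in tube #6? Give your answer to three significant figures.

Step 1: 2 mL brought to 10 mL → factor 10/2 = 5
Step 2: 1 mL brought to 20 mL → factor 20/1 = 20
Step 3: 60 μL + 900 μL = 960 μL total → factor 960/60 = 16
Step 4: 6-fold → factor 6
Step 5: 200 μL brought to 2.5 mL → factor 2500/200 = 12.5
Step 6: 80 μL brought to 1 mL → factor 1000/80 = 12.5
Overall dilution factor = 5 × 20 × 16 × 6 × 12.5 × 12.5 = 1.5 × 10^6

1.50 × 10^6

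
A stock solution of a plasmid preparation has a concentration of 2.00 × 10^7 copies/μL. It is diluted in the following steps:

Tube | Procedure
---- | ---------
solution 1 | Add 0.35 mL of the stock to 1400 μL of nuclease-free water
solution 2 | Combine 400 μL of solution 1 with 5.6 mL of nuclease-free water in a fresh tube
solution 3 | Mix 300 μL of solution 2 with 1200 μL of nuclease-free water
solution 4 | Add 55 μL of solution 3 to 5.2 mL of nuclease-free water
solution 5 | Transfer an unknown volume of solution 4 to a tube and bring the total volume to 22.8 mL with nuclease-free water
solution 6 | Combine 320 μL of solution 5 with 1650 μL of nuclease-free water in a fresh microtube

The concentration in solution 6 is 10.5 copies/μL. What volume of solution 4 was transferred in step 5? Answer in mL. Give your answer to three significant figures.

2.64 mL

Step 1: 0.35 mL + 1400 μL = 1.75 mL total → factor 1.75/0.35 = 5
Step 2: 400 μL + 5.6 mL = 6000 μL total → factor 6000/400 = 15
Step 3: 300 μL + 1200 μL = 1500 μL total → factor 1500/300 = 5
Step 4: 55 μL + 5.2 mL = 5255 μL total → factor 5255/55 = 95.545
Step 5: v brought to 22.8 mL → factor = 22.8 mL/v
Step 6: 320 μL + 1650 μL = 1970 μL total → factor 1970/320 = 6.1562
Product of known-step factors = 2.2058 × 10^5
Overall factor = 2.00 × 10^7 copies/μL / (10.5 copies/μL) = 1.9048 × 10^6
Step-5 factor = 1.9048 × 10^6 / 2.2058 × 10^5 = 8.6354
v = 22.8 mL / 8.6354 = 2.64 mL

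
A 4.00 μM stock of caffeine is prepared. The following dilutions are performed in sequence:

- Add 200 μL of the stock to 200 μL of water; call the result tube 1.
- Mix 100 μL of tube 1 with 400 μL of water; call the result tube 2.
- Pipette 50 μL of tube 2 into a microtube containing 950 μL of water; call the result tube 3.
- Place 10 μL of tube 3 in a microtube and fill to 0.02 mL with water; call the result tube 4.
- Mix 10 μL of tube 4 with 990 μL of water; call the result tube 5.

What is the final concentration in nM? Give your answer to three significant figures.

0.100 nM

Step 1: 200 μL + 200 μL = 400 μL total → factor 400/200 = 2
Step 2: 100 μL + 400 μL = 500 μL total → factor 500/100 = 5
Step 3: 50 μL + 950 μL = 1000 μL total → factor 1000/50 = 20
Step 4: 10 μL brought to 0.02 mL → factor 20/10 = 2
Step 5: 10 μL + 990 μL = 1000 μL total → factor 1000/10 = 100
Overall dilution factor = 2 × 5 × 20 × 2 × 100 = 40000
Final = 4.00 μM / 40000 = 0.0001000 μM = 0.100 nM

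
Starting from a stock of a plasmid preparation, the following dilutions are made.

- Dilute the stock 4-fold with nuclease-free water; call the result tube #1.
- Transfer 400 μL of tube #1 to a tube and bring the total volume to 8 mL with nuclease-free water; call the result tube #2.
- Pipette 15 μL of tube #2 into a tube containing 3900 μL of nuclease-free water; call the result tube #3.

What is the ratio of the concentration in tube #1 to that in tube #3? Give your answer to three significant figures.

5.22 × 10^3

Step 1: 4-fold → factor 4
Step 2: 400 μL brought to 8 mL → factor 8000/400 = 20
Step 3: 15 μL + 3900 μL = 3915 μL total → factor 3915/15 = 261
Dilution factor to tube #1 = 4; to tube #3 = 20880
[tube #1]/[tube #3] = (factor to tube #3)/(factor to tube #1) = 20880/4 = 5.22 × 10^3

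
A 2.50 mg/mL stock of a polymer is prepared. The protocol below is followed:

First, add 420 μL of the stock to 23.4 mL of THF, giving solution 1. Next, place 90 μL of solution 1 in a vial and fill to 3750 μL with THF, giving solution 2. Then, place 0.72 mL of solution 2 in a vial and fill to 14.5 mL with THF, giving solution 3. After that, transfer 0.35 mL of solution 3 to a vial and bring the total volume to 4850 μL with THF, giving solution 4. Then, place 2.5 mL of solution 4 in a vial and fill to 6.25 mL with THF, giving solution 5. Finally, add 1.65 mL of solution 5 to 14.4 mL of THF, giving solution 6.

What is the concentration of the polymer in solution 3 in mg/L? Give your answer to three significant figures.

Step 1: 420 μL + 23.4 mL = 23820 μL total → factor 23820/420 = 56.714
Step 2: 90 μL brought to 3750 μL → factor 3750/90 = 41.667
Step 3: 0.72 mL brought to 14.5 mL → factor 14.5/0.72 = 20.139
Dilution factor through solution 3 = 56.714 × 41.667 × 20.139 = 47590
[solution 3] = 2.50 mg/mL / 47590 = 5.253 × 10^-5 mg/mL = 0.0525 mg/L

0.0525 mg/L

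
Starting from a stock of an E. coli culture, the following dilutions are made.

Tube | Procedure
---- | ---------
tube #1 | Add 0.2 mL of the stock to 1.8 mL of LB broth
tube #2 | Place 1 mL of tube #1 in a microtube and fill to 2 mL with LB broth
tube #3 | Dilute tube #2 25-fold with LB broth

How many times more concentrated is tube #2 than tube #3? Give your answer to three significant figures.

25.0

Step 1: 0.2 mL + 1.8 mL = 2 mL total → factor 2/0.2 = 10
Step 2: 1 mL brought to 2 mL → factor 2/1 = 2
Step 3: 25-fold → factor 25
Dilution factor to tube #2 = 20; to tube #3 = 500
[tube #2]/[tube #3] = (factor to tube #3)/(factor to tube #2) = 500/20 = 25.0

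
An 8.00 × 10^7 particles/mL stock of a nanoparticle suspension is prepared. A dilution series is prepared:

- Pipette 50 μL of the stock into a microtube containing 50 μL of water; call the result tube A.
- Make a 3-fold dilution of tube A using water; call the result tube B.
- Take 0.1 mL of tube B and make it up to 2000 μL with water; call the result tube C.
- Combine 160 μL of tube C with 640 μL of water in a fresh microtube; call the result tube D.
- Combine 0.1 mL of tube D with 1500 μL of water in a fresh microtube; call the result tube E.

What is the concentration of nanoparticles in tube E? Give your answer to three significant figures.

8.33 × 10^3 particles/mL

Step 1: 50 μL + 50 μL = 100 μL total → factor 100/50 = 2
Step 2: 3-fold → factor 3
Step 3: 0.1 mL brought to 2000 μL → factor 2/0.1 = 20
Step 4: 160 μL + 640 μL = 800 μL total → factor 800/160 = 5
Step 5: 0.1 mL + 1500 μL = 1.6 mL total → factor 1.6/0.1 = 16
Overall dilution factor = 2 × 3 × 20 × 5 × 16 = 9600
Final = 8.00 × 10^7 particles/mL / 9600 = 8.33 × 10^3 particles/mL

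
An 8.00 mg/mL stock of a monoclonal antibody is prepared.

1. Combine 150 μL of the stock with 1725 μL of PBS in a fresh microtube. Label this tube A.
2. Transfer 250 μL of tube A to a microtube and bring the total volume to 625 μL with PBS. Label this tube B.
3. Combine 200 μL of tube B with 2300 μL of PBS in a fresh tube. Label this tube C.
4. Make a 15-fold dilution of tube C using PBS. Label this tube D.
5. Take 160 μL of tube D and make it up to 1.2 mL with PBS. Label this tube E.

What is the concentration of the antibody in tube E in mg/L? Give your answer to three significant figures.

0.182 mg/L

Step 1: 150 μL + 1725 μL = 1875 μL total → factor 1875/150 = 12.5
Step 2: 250 μL brought to 625 μL → factor 625/250 = 2.5
Step 3: 200 μL + 2300 μL = 2500 μL total → factor 2500/200 = 12.5
Step 4: 15-fold → factor 15
Step 5: 160 μL brought to 1.2 mL → factor 1200/160 = 7.5
Overall dilution factor = 12.5 × 2.5 × 12.5 × 15 × 7.5 = 43945
Final = 8.00 mg/mL / 43945 = 0.0001820 mg/mL = 0.182 mg/L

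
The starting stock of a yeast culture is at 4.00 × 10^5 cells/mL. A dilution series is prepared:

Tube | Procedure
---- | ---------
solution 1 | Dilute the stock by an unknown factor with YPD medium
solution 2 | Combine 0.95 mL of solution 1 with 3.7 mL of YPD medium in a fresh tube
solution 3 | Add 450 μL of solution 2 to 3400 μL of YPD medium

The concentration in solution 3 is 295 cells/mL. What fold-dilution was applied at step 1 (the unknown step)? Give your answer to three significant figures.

Step 1: unknown factor x
Step 2: 0.95 mL + 3.7 mL = 4.65 mL total → factor 4.65/0.95 = 4.8947
Step 3: 450 μL + 3400 μL = 3850 μL total → factor 3850/450 = 8.5556
Product of known-step factors = 41.877
Overall factor = 4.00 × 10^5 cells/mL / (295 cells/mL) = 1355.9
x = 1355.9 / 41.877 = 32.4

32.4-fold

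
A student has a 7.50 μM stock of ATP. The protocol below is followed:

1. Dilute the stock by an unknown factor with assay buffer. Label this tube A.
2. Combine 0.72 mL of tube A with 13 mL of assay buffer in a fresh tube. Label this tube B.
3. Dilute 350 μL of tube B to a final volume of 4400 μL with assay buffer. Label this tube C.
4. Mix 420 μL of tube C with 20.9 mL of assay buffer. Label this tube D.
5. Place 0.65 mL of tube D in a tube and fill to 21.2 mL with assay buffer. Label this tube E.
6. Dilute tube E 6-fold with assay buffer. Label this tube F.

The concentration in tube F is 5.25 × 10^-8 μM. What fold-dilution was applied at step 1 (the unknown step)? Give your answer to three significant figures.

60.0-fold

Step 1: unknown factor x
Step 2: 0.72 mL + 13 mL = 13.72 mL total → factor 13.72/0.72 = 19.056
Step 3: 350 μL brought to 4400 μL → factor 4400/350 = 12.571
Step 4: 420 μL + 20.9 mL = 21320 μL total → factor 21320/420 = 50.762
Step 5: 0.65 mL brought to 21.2 mL → factor 21.2/0.65 = 32.615
Step 6: 6-fold → factor 6
Product of known-step factors = 2.3797 × 10^6
Overall factor = 7.50 μM / (5.25 × 10^-8 μM) = 1.4286 × 10^8
x = 1.4286 × 10^8 / 2.3797 × 10^6 = 60.0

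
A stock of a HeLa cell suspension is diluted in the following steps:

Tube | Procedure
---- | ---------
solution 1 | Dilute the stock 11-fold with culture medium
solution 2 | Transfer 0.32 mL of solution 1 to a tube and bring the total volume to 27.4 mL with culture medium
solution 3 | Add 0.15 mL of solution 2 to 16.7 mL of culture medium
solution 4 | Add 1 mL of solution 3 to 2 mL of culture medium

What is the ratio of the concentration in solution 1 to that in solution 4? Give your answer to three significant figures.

2.89 × 10^4

Step 1: 11-fold → factor 11
Step 2: 0.32 mL brought to 27.4 mL → factor 27.4/0.32 = 85.625
Step 3: 0.15 mL + 16.7 mL = 16.85 mL total → factor 16.85/0.15 = 112.33
Step 4: 1 mL + 2 mL = 3 mL total → factor 3/1 = 3
Dilution factor to solution 1 = 11; to solution 4 = 3.1741 × 10^5
[solution 1]/[solution 4] = (factor to solution 4)/(factor to solution 1) = 3.1741 × 10^5/11 = 2.89 × 10^4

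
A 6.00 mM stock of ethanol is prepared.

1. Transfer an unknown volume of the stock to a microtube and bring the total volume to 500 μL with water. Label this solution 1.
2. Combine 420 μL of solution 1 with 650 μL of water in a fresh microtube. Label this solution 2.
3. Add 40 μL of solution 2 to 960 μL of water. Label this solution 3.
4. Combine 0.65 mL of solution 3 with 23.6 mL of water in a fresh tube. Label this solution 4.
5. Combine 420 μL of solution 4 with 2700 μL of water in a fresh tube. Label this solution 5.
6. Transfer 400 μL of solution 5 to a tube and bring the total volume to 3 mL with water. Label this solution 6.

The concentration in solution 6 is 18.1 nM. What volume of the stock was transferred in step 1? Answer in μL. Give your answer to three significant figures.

200 μL

Step 1: v brought to 500 μL → factor = 500 μL/v
Step 2: 420 μL + 650 μL = 1070 μL total → factor 1070/420 = 2.5476
Step 3: 40 μL + 960 μL = 1000 μL total → factor 1000/40 = 25
Step 4: 0.65 mL + 23.6 mL = 24.25 mL total → factor 24.25/0.65 = 37.308
Step 5: 420 μL + 2700 μL = 3120 μL total → factor 3120/420 = 7.4286
Step 6: 400 μL brought to 3 mL → factor 3000/400 = 7.5
Product of known-step factors = 1.3239 × 10^5
Overall factor = 6.00 mM / (18.1 nM) = 3.3149 × 10^5
Step-1 factor = 3.3149 × 10^5 / 1.3239 × 10^5 = 2.504
v = 500 μL / 2.504 = 200 μL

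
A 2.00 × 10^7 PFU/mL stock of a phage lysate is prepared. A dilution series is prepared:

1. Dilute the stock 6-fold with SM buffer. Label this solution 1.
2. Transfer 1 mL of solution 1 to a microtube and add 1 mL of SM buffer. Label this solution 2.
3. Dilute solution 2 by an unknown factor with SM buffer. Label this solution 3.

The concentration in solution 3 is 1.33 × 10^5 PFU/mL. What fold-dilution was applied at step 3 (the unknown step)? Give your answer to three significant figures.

Step 1: 6-fold → factor 6
Step 2: 1 mL + 1 mL = 2 mL total → factor 2/1 = 2
Step 3: unknown factor x
Product of known-step factors = 12
Overall factor = 2.00 × 10^7 PFU/mL / (1.33 × 10^5 PFU/mL) = 150.38
x = 150.38 / 12 = 12.5

12.5-fold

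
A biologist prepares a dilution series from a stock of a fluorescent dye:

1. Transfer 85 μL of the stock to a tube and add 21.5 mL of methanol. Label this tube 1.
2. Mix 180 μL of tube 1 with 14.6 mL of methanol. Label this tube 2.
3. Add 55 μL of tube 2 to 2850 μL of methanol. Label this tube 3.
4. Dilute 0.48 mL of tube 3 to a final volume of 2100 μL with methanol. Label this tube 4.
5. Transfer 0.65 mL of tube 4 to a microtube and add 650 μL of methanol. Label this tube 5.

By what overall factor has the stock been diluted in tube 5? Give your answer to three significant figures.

Step 1: 85 μL + 21.5 mL = 21585 μL total → factor 21585/85 = 253.94
Step 2: 180 μL + 14.6 mL = 14780 μL total → factor 14780/180 = 82.111
Step 3: 55 μL + 2850 μL = 2905 μL total → factor 2905/55 = 52.818
Step 4: 0.48 mL brought to 2100 μL → factor 2.1/0.48 = 4.375
Step 5: 0.65 mL + 650 μL = 1.3 mL total → factor 1.3/0.65 = 2
Overall dilution factor = 253.94 × 82.111 × 52.818 × 4.375 × 2 = 9.6367 × 10^6

9.64 × 10^6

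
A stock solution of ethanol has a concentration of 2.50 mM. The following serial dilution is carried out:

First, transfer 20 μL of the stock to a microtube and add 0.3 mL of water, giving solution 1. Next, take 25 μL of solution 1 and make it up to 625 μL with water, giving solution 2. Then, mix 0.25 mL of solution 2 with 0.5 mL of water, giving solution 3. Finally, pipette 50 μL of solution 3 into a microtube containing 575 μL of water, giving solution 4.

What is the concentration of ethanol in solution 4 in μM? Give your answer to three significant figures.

Step 1: 20 μL + 0.3 mL = 320 μL total → factor 320/20 = 16
Step 2: 25 μL brought to 625 μL → factor 625/25 = 25
Step 3: 0.25 mL + 0.5 mL = 0.75 mL total → factor 0.75/0.25 = 3
Step 4: 50 μL + 575 μL = 625 μL total → factor 625/50 = 12.5
Overall dilution factor = 16 × 25 × 3 × 12.5 = 15000
Final = 2.50 mM / 15000 = 0.0001667 mM = 0.167 μM

0.167 μM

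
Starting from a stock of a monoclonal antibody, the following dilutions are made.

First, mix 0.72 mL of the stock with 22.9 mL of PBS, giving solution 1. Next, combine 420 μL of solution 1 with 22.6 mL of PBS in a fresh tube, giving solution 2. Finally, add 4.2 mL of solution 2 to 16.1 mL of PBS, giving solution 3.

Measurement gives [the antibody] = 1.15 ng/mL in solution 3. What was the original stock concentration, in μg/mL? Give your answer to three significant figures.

9.99 μg/mL

Step 1: 0.72 mL + 22.9 mL = 23.62 mL total → factor 23.62/0.72 = 32.806
Step 2: 420 μL + 22.6 mL = 23020 μL total → factor 23020/420 = 54.81
Step 3: 4.2 mL + 16.1 mL = 20.3 mL total → factor 20.3/4.2 = 4.8333
Overall dilution factor = 32.806 × 54.81 × 4.8333 = 8690.6
Stock = 1.15 ng/mL × 8690.6 = 9994 ng/mL = 9.99 μg/mL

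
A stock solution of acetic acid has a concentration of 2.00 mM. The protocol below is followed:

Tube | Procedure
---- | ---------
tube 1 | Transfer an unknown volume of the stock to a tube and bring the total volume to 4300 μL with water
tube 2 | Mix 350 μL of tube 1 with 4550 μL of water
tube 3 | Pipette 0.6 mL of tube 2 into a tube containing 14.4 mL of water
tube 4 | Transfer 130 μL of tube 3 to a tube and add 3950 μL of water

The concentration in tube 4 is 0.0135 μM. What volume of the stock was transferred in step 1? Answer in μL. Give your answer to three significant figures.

319 μL

Step 1: v brought to 4300 μL → factor = 4300 μL/v
Step 2: 350 μL + 4550 μL = 4900 μL total → factor 4900/350 = 14
Step 3: 0.6 mL + 14.4 mL = 15 mL total → factor 15/0.6 = 25
Step 4: 130 μL + 3950 μL = 4080 μL total → factor 4080/130 = 31.385
Product of known-step factors = 10985
Overall factor = 2.00 mM / (0.0135 μM) = 1.4815 × 10^5
Step-1 factor = 1.4815 × 10^5 / 10985 = 13.487
v = 4300 μL / 13.487 = 319 μL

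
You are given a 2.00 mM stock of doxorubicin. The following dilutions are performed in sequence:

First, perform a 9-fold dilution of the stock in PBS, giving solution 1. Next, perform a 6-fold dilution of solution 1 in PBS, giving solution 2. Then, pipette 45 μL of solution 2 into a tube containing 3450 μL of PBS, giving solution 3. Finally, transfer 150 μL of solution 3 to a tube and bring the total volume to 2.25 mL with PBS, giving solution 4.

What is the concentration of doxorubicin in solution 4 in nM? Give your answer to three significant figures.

31.8 nM

Step 1: 9-fold → factor 9
Step 2: 6-fold → factor 6
Step 3: 45 μL + 3450 μL = 3495 μL total → factor 3495/45 = 77.667
Step 4: 150 μL brought to 2.25 mL → factor 2250/150 = 15
Overall dilution factor = 9 × 6 × 77.667 × 15 = 62910
Final = 2.00 mM / 62910 = 3.179 × 10^-5 mM = 31.8 nM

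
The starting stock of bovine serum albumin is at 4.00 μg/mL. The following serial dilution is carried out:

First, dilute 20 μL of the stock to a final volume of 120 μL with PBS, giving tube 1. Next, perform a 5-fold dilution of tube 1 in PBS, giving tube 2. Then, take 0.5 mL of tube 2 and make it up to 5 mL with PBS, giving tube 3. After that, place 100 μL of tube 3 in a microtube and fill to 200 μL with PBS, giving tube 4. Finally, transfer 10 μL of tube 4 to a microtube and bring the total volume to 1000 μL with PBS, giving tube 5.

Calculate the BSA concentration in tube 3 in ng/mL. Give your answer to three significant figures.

13.3 ng/mL

Step 1: 20 μL brought to 120 μL → factor 120/20 = 6
Step 2: 5-fold → factor 5
Step 3: 0.5 mL brought to 5 mL → factor 5/0.5 = 10
Dilution factor through tube 3 = 6 × 5 × 10 = 300
[tube 3] = 4.00 μg/mL / 300 = 0.01333 μg/mL = 13.3 ng/mL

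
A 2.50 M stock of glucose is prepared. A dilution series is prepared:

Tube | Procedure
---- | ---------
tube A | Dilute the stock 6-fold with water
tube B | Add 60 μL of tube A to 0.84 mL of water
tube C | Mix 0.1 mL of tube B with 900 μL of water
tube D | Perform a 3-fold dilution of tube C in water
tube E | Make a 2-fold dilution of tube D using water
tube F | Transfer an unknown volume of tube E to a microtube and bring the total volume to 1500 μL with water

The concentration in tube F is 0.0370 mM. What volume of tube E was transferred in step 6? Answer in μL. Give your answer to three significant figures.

120 μL

Step 1: 6-fold → factor 6
Step 2: 60 μL + 0.84 mL = 900 μL total → factor 900/60 = 15
Step 3: 0.1 mL + 900 μL = 1 mL total → factor 1/0.1 = 10
Step 4: 3-fold → factor 3
Step 5: 2-fold → factor 2
Step 6: v brought to 1500 μL → factor = 1500 μL/v
Product of known-step factors = 5400
Overall factor = 2.50 M / (0.0370 mM) = 67568
Step-6 factor = 67568 / 5400 = 12.513
v = 1500 μL / 12.513 = 120 μL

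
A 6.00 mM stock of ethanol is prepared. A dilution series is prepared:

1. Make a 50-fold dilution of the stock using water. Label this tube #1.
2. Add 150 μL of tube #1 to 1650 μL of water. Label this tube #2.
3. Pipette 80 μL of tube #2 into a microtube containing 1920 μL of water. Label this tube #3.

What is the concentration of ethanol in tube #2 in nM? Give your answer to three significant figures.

1.00 × 10^4 nM

Step 1: 50-fold → factor 50
Step 2: 150 μL + 1650 μL = 1800 μL total → factor 1800/150 = 12
Dilution factor through tube #2 = 50 × 12 = 600
[tube #2] = 6.00 mM / 600 = 0.01000 mM = 1.00 × 10^4 nM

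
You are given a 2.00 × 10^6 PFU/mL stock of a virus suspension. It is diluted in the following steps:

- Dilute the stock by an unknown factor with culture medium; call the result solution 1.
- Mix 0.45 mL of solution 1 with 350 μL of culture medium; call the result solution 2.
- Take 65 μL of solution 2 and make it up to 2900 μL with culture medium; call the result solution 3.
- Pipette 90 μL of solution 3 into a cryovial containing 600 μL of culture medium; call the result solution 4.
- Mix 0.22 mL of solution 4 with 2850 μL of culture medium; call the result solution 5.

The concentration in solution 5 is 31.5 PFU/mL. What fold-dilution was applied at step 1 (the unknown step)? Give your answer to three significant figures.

7.48-fold

Step 1: unknown factor x
Step 2: 0.45 mL + 350 μL = 0.8 mL total → factor 0.8/0.45 = 1.7778
Step 3: 65 μL brought to 2900 μL → factor 2900/65 = 44.615
Step 4: 90 μL + 600 μL = 690 μL total → factor 690/90 = 7.6667
Step 5: 0.22 mL + 2850 μL = 3.07 mL total → factor 3.07/0.22 = 13.955
Product of known-step factors = 8485.6
Overall factor = 2.00 × 10^6 PFU/mL / (31.5 PFU/mL) = 63492
x = 63492 / 8485.6 = 7.48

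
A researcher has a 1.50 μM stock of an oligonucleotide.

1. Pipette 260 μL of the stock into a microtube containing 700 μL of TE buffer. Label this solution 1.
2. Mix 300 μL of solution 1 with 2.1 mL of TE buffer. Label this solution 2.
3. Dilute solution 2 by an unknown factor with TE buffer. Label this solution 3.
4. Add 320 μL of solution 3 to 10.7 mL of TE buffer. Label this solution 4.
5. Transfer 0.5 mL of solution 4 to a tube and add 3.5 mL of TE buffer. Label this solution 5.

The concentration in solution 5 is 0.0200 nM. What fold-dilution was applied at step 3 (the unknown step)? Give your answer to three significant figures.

Step 1: 260 μL + 700 μL = 960 μL total → factor 960/260 = 3.6923
Step 2: 300 μL + 2.1 mL = 2400 μL total → factor 2400/300 = 8
Step 3: unknown factor x
Step 4: 320 μL + 10.7 mL = 11020 μL total → factor 11020/320 = 34.438
Step 5: 0.5 mL + 3.5 mL = 4 mL total → factor 4/0.5 = 8
Product of known-step factors = 8137.8
Overall factor = 1.50 μM / (0.0200 nM) = 75000
x = 75000 / 8137.8 = 9.22

9.22-fold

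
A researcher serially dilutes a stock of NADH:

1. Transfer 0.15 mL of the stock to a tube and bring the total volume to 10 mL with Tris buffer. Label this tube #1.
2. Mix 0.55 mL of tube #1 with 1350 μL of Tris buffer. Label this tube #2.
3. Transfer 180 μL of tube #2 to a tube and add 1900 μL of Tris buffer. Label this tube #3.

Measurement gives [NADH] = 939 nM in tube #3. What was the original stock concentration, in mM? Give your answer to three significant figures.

Step 1: 0.15 mL brought to 10 mL → factor 10/0.15 = 66.667
Step 2: 0.55 mL + 1350 μL = 1.9 mL total → factor 1.9/0.55 = 3.4545
Step 3: 180 μL + 1900 μL = 2080 μL total → factor 2080/180 = 11.556
Overall dilution factor = 66.667 × 3.4545 × 11.556 = 2661.3
Stock = 939 nM × 2661.3 = 2.499 × 10^6 nM = 2.50 mM

2.50 mM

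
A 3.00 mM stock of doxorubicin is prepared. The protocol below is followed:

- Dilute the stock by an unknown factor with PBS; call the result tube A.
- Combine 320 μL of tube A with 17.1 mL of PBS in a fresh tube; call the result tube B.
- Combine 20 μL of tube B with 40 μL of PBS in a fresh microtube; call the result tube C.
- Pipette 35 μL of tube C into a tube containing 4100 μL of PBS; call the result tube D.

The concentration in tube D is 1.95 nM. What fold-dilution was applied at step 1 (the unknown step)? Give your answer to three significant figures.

79.7-fold

Step 1: unknown factor x
Step 2: 320 μL + 17.1 mL = 17420 μL total → factor 17420/320 = 54.438
Step 3: 20 μL + 40 μL = 60 μL total → factor 60/20 = 3
Step 4: 35 μL + 4100 μL = 4135 μL total → factor 4135/35 = 118.14
Product of known-step factors = 19294
Overall factor = 3.00 mM / (1.95 nM) = 1.5385 × 10^6
x = 1.5385 × 10^6 / 19294 = 79.7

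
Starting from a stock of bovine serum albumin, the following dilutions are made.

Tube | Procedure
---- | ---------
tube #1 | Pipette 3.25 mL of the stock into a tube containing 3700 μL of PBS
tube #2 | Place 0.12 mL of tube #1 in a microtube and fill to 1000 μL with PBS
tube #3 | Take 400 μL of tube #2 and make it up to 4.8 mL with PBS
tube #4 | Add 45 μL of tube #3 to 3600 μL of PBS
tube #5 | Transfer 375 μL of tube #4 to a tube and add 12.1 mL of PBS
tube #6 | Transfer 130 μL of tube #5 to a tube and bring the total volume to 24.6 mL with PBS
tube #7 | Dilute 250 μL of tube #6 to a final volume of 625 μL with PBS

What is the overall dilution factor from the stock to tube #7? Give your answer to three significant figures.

Step 1: 3.25 mL + 3700 μL = 6.95 mL total → factor 6.95/3.25 = 2.1385
Step 2: 0.12 mL brought to 1000 μL → factor 1/0.12 = 8.3333
Step 3: 400 μL brought to 4.8 mL → factor 4800/400 = 12
Step 4: 45 μL + 3600 μL = 3645 μL total → factor 3645/45 = 81
Step 5: 375 μL + 12.1 mL = 12475 μL total → factor 12475/375 = 33.267
Step 6: 130 μL brought to 24.6 mL → factor 24600/130 = 189.23
Step 7: 250 μL brought to 625 μL → factor 625/250 = 2.5
Overall dilution factor = 2.1385 × 8.3333 × 12 × 81 × 33.267 × 189.23 × 2.5 = 2.726 × 10^8

2.73 × 10^8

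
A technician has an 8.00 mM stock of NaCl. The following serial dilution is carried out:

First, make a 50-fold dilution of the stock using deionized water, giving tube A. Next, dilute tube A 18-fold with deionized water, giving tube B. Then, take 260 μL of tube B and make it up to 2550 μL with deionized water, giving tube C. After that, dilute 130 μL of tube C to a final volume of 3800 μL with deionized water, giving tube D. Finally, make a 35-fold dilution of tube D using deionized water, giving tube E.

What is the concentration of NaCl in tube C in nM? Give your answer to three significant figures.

Step 1: 50-fold → factor 50
Step 2: 18-fold → factor 18
Step 3: 260 μL brought to 2550 μL → factor 2550/260 = 9.8077
Dilution factor through tube C = 50 × 18 × 9.8077 = 8826.9
[tube C] = 8.00 mM / 8826.9 = 0.0009063 mM = 906 nM

906 nM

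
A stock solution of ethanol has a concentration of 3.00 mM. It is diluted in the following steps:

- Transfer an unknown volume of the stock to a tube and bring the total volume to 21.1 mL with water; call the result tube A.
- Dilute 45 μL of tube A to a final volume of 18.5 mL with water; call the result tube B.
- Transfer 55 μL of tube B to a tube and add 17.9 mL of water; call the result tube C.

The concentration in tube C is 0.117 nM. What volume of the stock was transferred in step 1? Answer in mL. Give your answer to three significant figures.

0.110 mL

Step 1: v brought to 21.1 mL → factor = 21.1 mL/v
Step 2: 45 μL brought to 18.5 mL → factor 18500/45 = 411.11
Step 3: 55 μL + 17.9 mL = 17955 μL total → factor 17955/55 = 326.45
Product of known-step factors = 1.3421 × 10^5
Overall factor = 3.00 mM / (0.117 nM) = 2.5641 × 10^7
Step-1 factor = 2.5641 × 10^7 / 1.3421 × 10^5 = 191.05
v = 21.1 mL / 191.05 = 0.110 mL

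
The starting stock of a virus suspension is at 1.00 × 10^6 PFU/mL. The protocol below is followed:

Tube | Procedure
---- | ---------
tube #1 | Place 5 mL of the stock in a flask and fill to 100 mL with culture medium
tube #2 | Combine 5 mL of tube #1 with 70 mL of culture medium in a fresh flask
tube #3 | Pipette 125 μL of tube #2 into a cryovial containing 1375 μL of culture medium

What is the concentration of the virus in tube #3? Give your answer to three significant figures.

278 PFU/mL

Step 1: 5 mL brought to 100 mL → factor 100/5 = 20
Step 2: 5 mL + 70 mL = 75 mL total → factor 75/5 = 15
Step 3: 125 μL + 1375 μL = 1500 μL total → factor 1500/125 = 12
Overall dilution factor = 20 × 15 × 12 = 3600
Final = 1.00 × 10^6 PFU/mL / 3600 = 278 PFU/mL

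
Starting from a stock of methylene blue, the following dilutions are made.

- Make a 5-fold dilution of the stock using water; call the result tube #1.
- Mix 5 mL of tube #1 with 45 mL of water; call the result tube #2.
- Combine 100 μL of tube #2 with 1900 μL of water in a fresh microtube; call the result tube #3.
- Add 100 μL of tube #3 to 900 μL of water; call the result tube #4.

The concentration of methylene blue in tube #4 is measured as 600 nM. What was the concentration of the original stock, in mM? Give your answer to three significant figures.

Step 1: 5-fold → factor 5
Step 2: 5 mL + 45 mL = 50 mL total → factor 50/5 = 10
Step 3: 100 μL + 1900 μL = 2000 μL total → factor 2000/100 = 20
Step 4: 100 μL + 900 μL = 1000 μL total → factor 1000/100 = 10
Overall dilution factor = 5 × 10 × 20 × 10 = 10000
Stock = 600 nM × 10000 = 6.000 × 10^6 nM = 6.00 mM

6.00 mM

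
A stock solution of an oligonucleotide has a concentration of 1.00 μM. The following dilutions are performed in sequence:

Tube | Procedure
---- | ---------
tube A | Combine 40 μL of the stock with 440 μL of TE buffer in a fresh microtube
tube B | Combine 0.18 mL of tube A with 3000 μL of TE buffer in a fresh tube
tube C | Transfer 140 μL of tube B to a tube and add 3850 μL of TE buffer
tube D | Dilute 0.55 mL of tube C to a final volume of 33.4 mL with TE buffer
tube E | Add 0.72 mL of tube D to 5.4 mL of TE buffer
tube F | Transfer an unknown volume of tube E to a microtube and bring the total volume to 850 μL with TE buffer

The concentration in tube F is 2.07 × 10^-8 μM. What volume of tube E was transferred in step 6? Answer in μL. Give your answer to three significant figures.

Step 1: 40 μL + 440 μL = 480 μL total → factor 480/40 = 12
Step 2: 0.18 mL + 3000 μL = 3.18 mL total → factor 3.18/0.18 = 17.667
Step 3: 140 μL + 3850 μL = 3990 μL total → factor 3990/140 = 28.5
Step 4: 0.55 mL brought to 33.4 mL → factor 33.4/0.55 = 60.727
Step 5: 0.72 mL + 5.4 mL = 6.12 mL total → factor 6.12/0.72 = 8.5
Step 6: v brought to 850 μL → factor = 850 μL/v
Product of known-step factors = 3.1188 × 10^6
Overall factor = 1.00 μM / (2.07 × 10^-8 μM) = 4.8309 × 10^7
Step-6 factor = 4.8309 × 10^7 / 3.1188 × 10^6 = 15.49
v = 850 μL / 15.49 = 54.9 μL

54.9 μL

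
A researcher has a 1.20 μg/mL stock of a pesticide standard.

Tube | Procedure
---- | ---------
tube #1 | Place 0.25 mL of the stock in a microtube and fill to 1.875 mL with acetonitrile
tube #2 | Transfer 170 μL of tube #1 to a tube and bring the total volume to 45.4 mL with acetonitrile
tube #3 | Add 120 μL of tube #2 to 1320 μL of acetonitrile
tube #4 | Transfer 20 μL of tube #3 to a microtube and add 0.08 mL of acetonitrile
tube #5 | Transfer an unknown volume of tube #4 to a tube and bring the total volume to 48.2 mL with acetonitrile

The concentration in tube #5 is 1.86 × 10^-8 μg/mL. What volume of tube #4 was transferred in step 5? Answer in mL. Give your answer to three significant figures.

0.0898 mL

Step 1: 0.25 mL brought to 1.875 mL → factor 1.875/0.25 = 7.5
Step 2: 170 μL brought to 45.4 mL → factor 45400/170 = 267.06
Step 3: 120 μL + 1320 μL = 1440 μL total → factor 1440/120 = 12
Step 4: 20 μL + 0.08 mL = 100 μL total → factor 100/20 = 5
Step 5: v brought to 48.2 mL → factor = 48.2 mL/v
Product of known-step factors = 1.2018 × 10^5
Overall factor = 1.20 μg/mL / (1.86 × 10^-8 μg/mL) = 6.4516 × 10^7
Step-5 factor = 6.4516 × 10^7 / 1.2018 × 10^5 = 536.84
v = 48.2 mL / 536.84 = 0.0898 mL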